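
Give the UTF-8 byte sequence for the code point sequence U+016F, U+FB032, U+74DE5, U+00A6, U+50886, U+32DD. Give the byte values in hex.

C5 AF F3 BB 80 B2 F1 B4 B7 A5 C2 A6 F1 90 A2 86 E3 8B 9D

U+016F: 2-byte form → C5 AF.
U+FB032: 4-byte form → F3 BB 80 B2.
U+74DE5: 4-byte form → F1 B4 B7 A5.
U+00A6: 2-byte form → C2 A6.
U+50886: 4-byte form → F1 90 A2 86.
U+32DD: 3-byte form → E3 8B 9D.
Concatenated (19 bytes): C5 AF F3 BB 80 B2 F1 B4 B7 A5 C2 A6 F1 90 A2 86 E3 8B 9D.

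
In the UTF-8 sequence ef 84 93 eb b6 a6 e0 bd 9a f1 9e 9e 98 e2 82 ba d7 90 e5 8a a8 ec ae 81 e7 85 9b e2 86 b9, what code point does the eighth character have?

U+CB81

Offset 0: leading byte 0xEF = 11101111 → 3-byte char #1 = EF 84 93.
Offset 3: leading byte 0xEB = 11101011 → 3-byte char #2 = EB B6 A6.
Offset 6: leading byte 0xE0 = 11100000 → 3-byte char #3 = E0 BD 9A.
Offset 9: leading byte 0xF1 = 11110001 → 4-byte char #4 = F1 9E 9E 98.
Offset 13: leading byte 0xE2 = 11100010 → 3-byte char #5 = E2 82 BA.
Offset 16: leading byte 0xD7 = 11010111 → 2-byte char #6 = D7 90.
Offset 18: leading byte 0xE5 = 11100101 → 3-byte char #7 = E5 8A A8.
Offset 21: leading byte 0xEC = 11101100 → 3-byte char #8 = EC AE 81.
Leading byte 0xEC = 11101100 matches 1110xxxx → 3-byte sequence.
Byte 1: 0xEC = 11101100, payload 1100 (4 bits).
Byte 2: 0xAE = 10101110 (10xxxxxx ✓), payload 101110.
Byte 3: 0x81 = 10000001 (10xxxxxx ✓), payload 000001.
Concatenate: 1100101110000001 = 0xCB81 (16 bits → U+CB81).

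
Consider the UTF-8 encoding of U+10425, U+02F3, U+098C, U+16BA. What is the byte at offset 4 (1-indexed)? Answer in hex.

0xA5

1-indexed offset 4 is 0-indexed offset 3.
U+10425 → 4-byte form F0 90 90 A5 at offsets 0–3.
Offset 3 falls in char 1's range; it's byte 4 of F0 90 90 A5 = 0xA5.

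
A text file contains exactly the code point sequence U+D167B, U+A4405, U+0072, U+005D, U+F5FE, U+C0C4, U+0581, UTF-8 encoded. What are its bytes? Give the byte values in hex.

F3 91 99 BB F2 A4 90 85 72 5D EF 97 BE EC 83 84 D6 81

U+D167B: 4-byte form → F3 91 99 BB.
U+A4405: 4-byte form → F2 A4 90 85.
U+0072: 1-byte form → 72.
U+005D: 1-byte form → 5D.
U+F5FE: 3-byte form → EF 97 BE.
U+C0C4: 3-byte form → EC 83 84.
U+0581: 2-byte form → D6 81.
Concatenated (18 bytes): F3 91 99 BB F2 A4 90 85 72 5D EF 97 BE EC 83 84 D6 81.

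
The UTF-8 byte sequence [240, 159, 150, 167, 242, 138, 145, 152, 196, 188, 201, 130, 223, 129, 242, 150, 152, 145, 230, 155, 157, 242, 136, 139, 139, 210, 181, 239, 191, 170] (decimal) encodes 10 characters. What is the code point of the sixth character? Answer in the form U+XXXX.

Offset 0: leading byte 0xF0 = 11110000 → 4-byte char #1 = F0 9F 96 A7.
Offset 4: leading byte 0xF2 = 11110010 → 4-byte char #2 = F2 8A 91 98.
Offset 8: leading byte 0xC4 = 11000100 → 2-byte char #3 = C4 BC.
Offset 10: leading byte 0xC9 = 11001001 → 2-byte char #4 = C9 82.
Offset 12: leading byte 0xDF = 11011111 → 2-byte char #5 = DF 81.
Offset 14: leading byte 0xF2 = 11110010 → 4-byte char #6 = F2 96 98 91.
Leading byte 0xF2 = 11110010 matches 11110xxx → 4-byte sequence.
Byte 1: 0xF2 = 11110010, payload 010 (3 bits).
Byte 2: 0x96 = 10010110 (10xxxxxx ✓), payload 010110.
Byte 3: 0x98 = 10011000 (10xxxxxx ✓), payload 011000.
Byte 4: 0x91 = 10010001 (10xxxxxx ✓), payload 010001.
Concatenate: 010010110011000010001 = 0x96611 (21 bits → U+96611).

U+96611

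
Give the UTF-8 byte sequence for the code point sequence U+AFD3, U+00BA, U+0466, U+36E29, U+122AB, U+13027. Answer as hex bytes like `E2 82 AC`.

U+AFD3: 3-byte form → EA BF 93.
U+00BA: 2-byte form → C2 BA.
U+0466: 2-byte form → D1 A6.
U+36E29: 4-byte form → F0 B6 B8 A9.
U+122AB: 4-byte form → F0 92 8A AB.
U+13027: 4-byte form → F0 93 80 A7.
Concatenated (19 bytes): EA BF 93 C2 BA D1 A6 F0 B6 B8 A9 F0 92 8A AB F0 93 80 A7.

EA BF 93 C2 BA D1 A6 F0 B6 B8 A9 F0 92 8A AB F0 93 80 A7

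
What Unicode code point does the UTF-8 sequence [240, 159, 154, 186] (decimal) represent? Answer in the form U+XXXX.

U+1F6BA

Leading byte 0xF0 = 11110000 matches 11110xxx → 4-byte sequence.
Byte 1: 0xF0 = 11110000, payload 000 (3 bits).
Byte 2: 0x9F = 10011111 (10xxxxxx ✓), payload 011111.
Byte 3: 0x9A = 10011010 (10xxxxxx ✓), payload 011010.
Byte 4: 0xBA = 10111010 (10xxxxxx ✓), payload 111010.
Concatenate: 000011111011010111010 = 0x1F6BA (21 bits → U+1F6BA).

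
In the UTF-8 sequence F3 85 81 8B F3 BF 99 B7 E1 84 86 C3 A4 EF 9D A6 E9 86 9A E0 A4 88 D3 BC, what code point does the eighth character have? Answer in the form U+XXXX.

Offset 0: leading byte 0xF3 = 11110011 → 4-byte char #1 = F3 85 81 8B.
Offset 4: leading byte 0xF3 = 11110011 → 4-byte char #2 = F3 BF 99 B7.
Offset 8: leading byte 0xE1 = 11100001 → 3-byte char #3 = E1 84 86.
Offset 11: leading byte 0xC3 = 11000011 → 2-byte char #4 = C3 A4.
Offset 13: leading byte 0xEF = 11101111 → 3-byte char #5 = EF 9D A6.
Offset 16: leading byte 0xE9 = 11101001 → 3-byte char #6 = E9 86 9A.
Offset 19: leading byte 0xE0 = 11100000 → 3-byte char #7 = E0 A4 88.
Offset 22: leading byte 0xD3 = 11010011 → 2-byte char #8 = D3 BC.
Leading byte 0xD3 = 11010011 matches 110xxxxx → 2-byte sequence.
Byte 1: 0xD3 = 11010011, payload 10011 (5 bits).
Byte 2: 0xBC = 10111100 (10xxxxxx ✓), payload 111100.
Concatenate: 10011111100 = 0x4FC (11 bits → U+04FC).

U+04FC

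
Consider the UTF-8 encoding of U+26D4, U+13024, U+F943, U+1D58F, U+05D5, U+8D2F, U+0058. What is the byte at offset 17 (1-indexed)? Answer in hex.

0xE8

1-indexed offset 17 is 0-indexed offset 16.
U+26D4 → 3-byte form E2 9B 94 at offsets 0–2.
U+13024 → 4-byte form F0 93 80 A4 at offsets 3–6.
U+F943 → 3-byte form EF A5 83 at offsets 7–9.
U+1D58F → 4-byte form F0 9D 96 8F at offsets 10–13.
U+05D5 → 2-byte form D7 95 at offsets 14–15.
U+8D2F → 3-byte form E8 B4 AF at offsets 16–18.
Offset 16 falls in char 6's range; it's byte 1 of E8 B4 AF = 0xE8.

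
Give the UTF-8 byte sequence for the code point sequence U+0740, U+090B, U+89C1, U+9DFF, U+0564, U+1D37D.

U+0740: 2-byte form → DD 80.
U+090B: 3-byte form → E0 A4 8B.
U+89C1: 3-byte form → E8 A7 81.
U+9DFF: 3-byte form → E9 B7 BF.
U+0564: 2-byte form → D5 A4.
U+1D37D: 4-byte form → F0 9D 8D BD.
Concatenated (17 bytes): DD 80 E0 A4 8B E8 A7 81 E9 B7 BF D5 A4 F0 9D 8D BD.

DD 80 E0 A4 8B E8 A7 81 E9 B7 BF D5 A4 F0 9D 8D BD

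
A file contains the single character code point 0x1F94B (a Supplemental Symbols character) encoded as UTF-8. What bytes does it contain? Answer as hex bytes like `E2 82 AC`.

U+1F94B = 0x1F94B = 129355 decimal. In range U+10000–U+10FFFF → 4-byte form: 11110xxx 10xxxxxx 10xxxxxx 10xxxxxx.
Binary (21 bits): 000011111100101001011.
Split 3+6+6+6: 000 | 011111 | 100101 | 001011.
Byte 1: 11110000 = 0xF0.
Byte 2: 10011111 = 0x9F.
Byte 3: 10100101 = 0xA5.
Byte 4: 10001011 = 0x8B.

F0 9F A5 8B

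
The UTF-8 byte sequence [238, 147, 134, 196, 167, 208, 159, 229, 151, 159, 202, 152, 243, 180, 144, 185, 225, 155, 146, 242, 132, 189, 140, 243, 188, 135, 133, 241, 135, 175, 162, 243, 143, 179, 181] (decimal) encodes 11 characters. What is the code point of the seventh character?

Offset 0: leading byte 0xEE = 11101110 → 3-byte char #1 = EE 93 86.
Offset 3: leading byte 0xC4 = 11000100 → 2-byte char #2 = C4 A7.
Offset 5: leading byte 0xD0 = 11010000 → 2-byte char #3 = D0 9F.
Offset 7: leading byte 0xE5 = 11100101 → 3-byte char #4 = E5 97 9F.
Offset 10: leading byte 0xCA = 11001010 → 2-byte char #5 = CA 98.
Offset 12: leading byte 0xF3 = 11110011 → 4-byte char #6 = F3 B4 90 B9.
Offset 16: leading byte 0xE1 = 11100001 → 3-byte char #7 = E1 9B 92.
Leading byte 0xE1 = 11100001 matches 1110xxxx → 3-byte sequence.
Byte 1: 0xE1 = 11100001, payload 0001 (4 bits).
Byte 2: 0x9B = 10011011 (10xxxxxx ✓), payload 011011.
Byte 3: 0x92 = 10010010 (10xxxxxx ✓), payload 010010.
Concatenate: 0001011011010010 = 0x16D2 (16 bits → U+16D2).

U+16D2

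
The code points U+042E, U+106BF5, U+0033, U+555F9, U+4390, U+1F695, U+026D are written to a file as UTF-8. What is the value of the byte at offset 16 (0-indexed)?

0x9A

U+042E → 2-byte form D0 AE at offsets 0–1.
U+106BF5 → 4-byte form F4 86 AF B5 at offsets 2–5.
U+0033 → 1-byte form 33 at offsets 6–6.
U+555F9 → 4-byte form F1 95 97 B9 at offsets 7–10.
U+4390 → 3-byte form E4 8E 90 at offsets 11–13.
U+1F695 → 4-byte form F0 9F 9A 95 at offsets 14–17.
Offset 16 falls in char 6's range; it's byte 3 of F0 9F 9A 95 = 0x9A.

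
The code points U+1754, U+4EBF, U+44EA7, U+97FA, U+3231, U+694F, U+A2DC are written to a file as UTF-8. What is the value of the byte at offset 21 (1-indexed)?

1-indexed offset 21 is 0-indexed offset 20.
U+1754 → 3-byte form E1 9D 94 at offsets 0–2.
U+4EBF → 3-byte form E4 BA BF at offsets 3–5.
U+44EA7 → 4-byte form F1 84 BA A7 at offsets 6–9.
U+97FA → 3-byte form E9 9F BA at offsets 10–12.
U+3231 → 3-byte form E3 88 B1 at offsets 13–15.
U+694F → 3-byte form E6 A5 8F at offsets 16–18.
U+A2DC → 3-byte form EA 8B 9C at offsets 19–21.
Offset 20 falls in char 7's range; it's byte 2 of EA 8B 9C = 0x8B.

0x8B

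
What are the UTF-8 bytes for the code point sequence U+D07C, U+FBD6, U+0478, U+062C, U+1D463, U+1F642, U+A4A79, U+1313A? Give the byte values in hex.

U+D07C: 3-byte form → ED 81 BC.
U+FBD6: 3-byte form → EF AF 96.
U+0478: 2-byte form → D1 B8.
U+062C: 2-byte form → D8 AC.
U+1D463: 4-byte form → F0 9D 91 A3.
U+1F642: 4-byte form → F0 9F 99 82.
U+A4A79: 4-byte form → F2 A4 A9 B9.
U+1313A: 4-byte form → F0 93 84 BA.
Concatenated (26 bytes): ED 81 BC EF AF 96 D1 B8 D8 AC F0 9D 91 A3 F0 9F 99 82 F2 A4 A9 B9 F0 93 84 BA.

ED 81 BC EF AF 96 D1 B8 D8 AC F0 9D 91 A3 F0 9F 99 82 F2 A4 A9 B9 F0 93 84 BA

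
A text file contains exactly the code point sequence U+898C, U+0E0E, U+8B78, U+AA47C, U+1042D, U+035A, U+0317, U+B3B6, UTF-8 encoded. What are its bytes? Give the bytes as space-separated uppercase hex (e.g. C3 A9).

U+898C: 3-byte form → E8 A6 8C.
U+0E0E: 3-byte form → E0 B8 8E.
U+8B78: 3-byte form → E8 AD B8.
U+AA47C: 4-byte form → F2 AA 91 BC.
U+1042D: 4-byte form → F0 90 90 AD.
U+035A: 2-byte form → CD 9A.
U+0317: 2-byte form → CC 97.
U+B3B6: 3-byte form → EB 8E B6.
Concatenated (24 bytes): E8 A6 8C E0 B8 8E E8 AD B8 F2 AA 91 BC F0 90 90 AD CD 9A CC 97 EB 8E B6.

E8 A6 8C E0 B8 8E E8 AD B8 F2 AA 91 BC F0 90 90 AD CD 9A CC 97 EB 8E B6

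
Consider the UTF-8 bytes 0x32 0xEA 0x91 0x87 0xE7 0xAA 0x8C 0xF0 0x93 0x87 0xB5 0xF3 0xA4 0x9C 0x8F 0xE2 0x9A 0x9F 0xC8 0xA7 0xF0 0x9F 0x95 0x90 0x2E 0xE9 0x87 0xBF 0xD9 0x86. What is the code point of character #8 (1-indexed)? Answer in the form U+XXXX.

Offset 0: leading byte 0x32 = 00110010 → 1-byte char #1 = 32.
Offset 1: leading byte 0xEA = 11101010 → 3-byte char #2 = EA 91 87.
Offset 4: leading byte 0xE7 = 11100111 → 3-byte char #3 = E7 AA 8C.
Offset 7: leading byte 0xF0 = 11110000 → 4-byte char #4 = F0 93 87 B5.
Offset 11: leading byte 0xF3 = 11110011 → 4-byte char #5 = F3 A4 9C 8F.
Offset 15: leading byte 0xE2 = 11100010 → 3-byte char #6 = E2 9A 9F.
Offset 18: leading byte 0xC8 = 11001000 → 2-byte char #7 = C8 A7.
Offset 20: leading byte 0xF0 = 11110000 → 4-byte char #8 = F0 9F 95 90.
Leading byte 0xF0 = 11110000 matches 11110xxx → 4-byte sequence.
Byte 1: 0xF0 = 11110000, payload 000 (3 bits).
Byte 2: 0x9F = 10011111 (10xxxxxx ✓), payload 011111.
Byte 3: 0x95 = 10010101 (10xxxxxx ✓), payload 010101.
Byte 4: 0x90 = 10010000 (10xxxxxx ✓), payload 010000.
Concatenate: 000011111010101010000 = 0x1F550 (21 bits → U+1F550).

U+1F550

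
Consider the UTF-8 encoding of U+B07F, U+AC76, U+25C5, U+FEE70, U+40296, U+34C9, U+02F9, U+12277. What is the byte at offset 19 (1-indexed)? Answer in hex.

0x93

1-indexed offset 19 is 0-indexed offset 18.
U+B07F → 3-byte form EB 81 BF at offsets 0–2.
U+AC76 → 3-byte form EA B1 B6 at offsets 3–5.
U+25C5 → 3-byte form E2 97 85 at offsets 6–8.
U+FEE70 → 4-byte form F3 BE B9 B0 at offsets 9–12.
U+40296 → 4-byte form F1 80 8A 96 at offsets 13–16.
U+34C9 → 3-byte form E3 93 89 at offsets 17–19.
Offset 18 falls in char 6's range; it's byte 2 of E3 93 89 = 0x93.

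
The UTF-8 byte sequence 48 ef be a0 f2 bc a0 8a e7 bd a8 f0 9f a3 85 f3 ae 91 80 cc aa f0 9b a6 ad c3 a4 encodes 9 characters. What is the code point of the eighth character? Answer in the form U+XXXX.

Offset 0: leading byte 0x48 = 01001000 → 1-byte char #1 = 48.
Offset 1: leading byte 0xEF = 11101111 → 3-byte char #2 = EF BE A0.
Offset 4: leading byte 0xF2 = 11110010 → 4-byte char #3 = F2 BC A0 8A.
Offset 8: leading byte 0xE7 = 11100111 → 3-byte char #4 = E7 BD A8.
Offset 11: leading byte 0xF0 = 11110000 → 4-byte char #5 = F0 9F A3 85.
Offset 15: leading byte 0xF3 = 11110011 → 4-byte char #6 = F3 AE 91 80.
Offset 19: leading byte 0xCC = 11001100 → 2-byte char #7 = CC AA.
Offset 21: leading byte 0xF0 = 11110000 → 4-byte char #8 = F0 9B A6 AD.
Leading byte 0xF0 = 11110000 matches 11110xxx → 4-byte sequence.
Byte 1: 0xF0 = 11110000, payload 000 (3 bits).
Byte 2: 0x9B = 10011011 (10xxxxxx ✓), payload 011011.
Byte 3: 0xA6 = 10100110 (10xxxxxx ✓), payload 100110.
Byte 4: 0xAD = 10101101 (10xxxxxx ✓), payload 101101.
Concatenate: 000011011100110101101 = 0x1B9AD (21 bits → U+1B9AD).

U+1B9AD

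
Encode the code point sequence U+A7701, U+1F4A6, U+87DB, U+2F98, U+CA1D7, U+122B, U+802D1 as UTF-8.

F2 A7 9C 81 F0 9F 92 A6 E8 9F 9B E2 BE 98 F3 8A 87 97 E1 88 AB F2 80 8B 91

U+A7701: 4-byte form → F2 A7 9C 81.
U+1F4A6: 4-byte form → F0 9F 92 A6.
U+87DB: 3-byte form → E8 9F 9B.
U+2F98: 3-byte form → E2 BE 98.
U+CA1D7: 4-byte form → F3 8A 87 97.
U+122B: 3-byte form → E1 88 AB.
U+802D1: 4-byte form → F2 80 8B 91.
Concatenated (25 bytes): F2 A7 9C 81 F0 9F 92 A6 E8 9F 9B E2 BE 98 F3 8A 87 97 E1 88 AB F2 80 8B 91.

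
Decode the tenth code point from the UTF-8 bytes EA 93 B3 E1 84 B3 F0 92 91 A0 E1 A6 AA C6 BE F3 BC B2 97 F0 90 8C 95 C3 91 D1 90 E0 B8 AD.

U+0E2D

Offset 0: leading byte 0xEA = 11101010 → 3-byte char #1 = EA 93 B3.
Offset 3: leading byte 0xE1 = 11100001 → 3-byte char #2 = E1 84 B3.
Offset 6: leading byte 0xF0 = 11110000 → 4-byte char #3 = F0 92 91 A0.
Offset 10: leading byte 0xE1 = 11100001 → 3-byte char #4 = E1 A6 AA.
Offset 13: leading byte 0xC6 = 11000110 → 2-byte char #5 = C6 BE.
Offset 15: leading byte 0xF3 = 11110011 → 4-byte char #6 = F3 BC B2 97.
Offset 19: leading byte 0xF0 = 11110000 → 4-byte char #7 = F0 90 8C 95.
Offset 23: leading byte 0xC3 = 11000011 → 2-byte char #8 = C3 91.
Offset 25: leading byte 0xD1 = 11010001 → 2-byte char #9 = D1 90.
Offset 27: leading byte 0xE0 = 11100000 → 3-byte char #10 = E0 B8 AD.
Leading byte 0xE0 = 11100000 matches 1110xxxx → 3-byte sequence.
Byte 1: 0xE0 = 11100000, payload 0000 (4 bits).
Byte 2: 0xB8 = 10111000 (10xxxxxx ✓), payload 111000.
Byte 3: 0xAD = 10101101 (10xxxxxx ✓), payload 101101.
Concatenate: 0000111000101101 = 0xE2D (16 bits → U+0E2D).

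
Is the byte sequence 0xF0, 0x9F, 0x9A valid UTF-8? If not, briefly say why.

Leading byte 0xF0 = 11110000 → 4-byte form, but only 3 bytes are present.

invalid (sequence truncated)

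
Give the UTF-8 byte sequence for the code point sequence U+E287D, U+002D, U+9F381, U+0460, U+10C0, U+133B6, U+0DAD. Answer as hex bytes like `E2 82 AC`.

F3 A2 A1 BD 2D F2 9F 8E 81 D1 A0 E1 83 80 F0 93 8E B6 E0 B6 AD

U+E287D: 4-byte form → F3 A2 A1 BD.
U+002D: 1-byte form → 2D.
U+9F381: 4-byte form → F2 9F 8E 81.
U+0460: 2-byte form → D1 A0.
U+10C0: 3-byte form → E1 83 80.
U+133B6: 4-byte form → F0 93 8E B6.
U+0DAD: 3-byte form → E0 B6 AD.
Concatenated (21 bytes): F3 A2 A1 BD 2D F2 9F 8E 81 D1 A0 E1 83 80 F0 93 8E B6 E0 B6 AD.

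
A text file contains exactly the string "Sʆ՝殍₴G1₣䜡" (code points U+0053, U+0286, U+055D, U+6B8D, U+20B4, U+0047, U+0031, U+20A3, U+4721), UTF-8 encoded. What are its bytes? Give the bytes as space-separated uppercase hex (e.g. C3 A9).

53 CA 86 D5 9D E6 AE 8D E2 82 B4 47 31 E2 82 A3 E4 9C A1

U+0053: 1-byte form → 53.
U+0286: 2-byte form → CA 86.
U+055D: 2-byte form → D5 9D.
U+6B8D: 3-byte form → E6 AE 8D.
U+20B4: 3-byte form → E2 82 B4.
U+0047: 1-byte form → 47.
U+0031: 1-byte form → 31.
U+20A3: 3-byte form → E2 82 A3.
U+4721: 3-byte form → E4 9C A1.
Concatenated (19 bytes): 53 CA 86 D5 9D E6 AE 8D E2 82 B4 47 31 E2 82 A3 E4 9C A1.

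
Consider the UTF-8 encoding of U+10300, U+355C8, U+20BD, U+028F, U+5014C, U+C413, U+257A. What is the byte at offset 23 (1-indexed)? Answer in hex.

1-indexed offset 23 is 0-indexed offset 22.
U+10300 → 4-byte form F0 90 8C 80 at offsets 0–3.
U+355C8 → 4-byte form F0 B5 97 88 at offsets 4–7.
U+20BD → 3-byte form E2 82 BD at offsets 8–10.
U+028F → 2-byte form CA 8F at offsets 11–12.
U+5014C → 4-byte form F1 90 85 8C at offsets 13–16.
U+C413 → 3-byte form EC 90 93 at offsets 17–19.
U+257A → 3-byte form E2 95 BA at offsets 20–22.
Offset 22 falls in char 7's range; it's byte 3 of E2 95 BA = 0xBA.

0xBA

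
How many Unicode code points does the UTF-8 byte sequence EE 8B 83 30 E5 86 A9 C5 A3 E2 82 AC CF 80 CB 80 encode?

7

Byte at offset 0: 0xEE = 11101110 → 3-byte char (#1). Advance 3.
Byte at offset 3: 0x30 = 00110000 → 1-byte char (#2). Advance 1.
Byte at offset 4: 0xE5 = 11100101 → 3-byte char (#3). Advance 3.
Byte at offset 7: 0xC5 = 11000101 → 2-byte char (#4). Advance 2.
Byte at offset 9: 0xE2 = 11100010 → 3-byte char (#5). Advance 3.
Byte at offset 12: 0xCF = 11001111 → 2-byte char (#6). Advance 2.
Byte at offset 14: 0xCB = 11001011 → 2-byte char (#7). Advance 2.
Reached end at offset 16 after 7 code points.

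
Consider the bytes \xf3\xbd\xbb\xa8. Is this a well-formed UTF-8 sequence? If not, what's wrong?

Leading byte 0xF3 = 11110011 → 4-byte form.
Continuation bytes 0xBD=10111101, 0xBB=10111011, 0xA8=10101000 all match 10xxxxxx.
Decoded value 0xFDEE8 is ≥ 0x10000 (shortest form) and not a surrogate.

valid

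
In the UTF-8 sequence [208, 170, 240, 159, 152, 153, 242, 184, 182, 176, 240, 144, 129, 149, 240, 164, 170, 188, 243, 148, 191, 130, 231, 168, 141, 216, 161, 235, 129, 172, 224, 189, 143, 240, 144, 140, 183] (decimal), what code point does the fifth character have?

U+24ABC

Offset 0: leading byte 0xD0 = 11010000 → 2-byte char #1 = D0 AA.
Offset 2: leading byte 0xF0 = 11110000 → 4-byte char #2 = F0 9F 98 99.
Offset 6: leading byte 0xF2 = 11110010 → 4-byte char #3 = F2 B8 B6 B0.
Offset 10: leading byte 0xF0 = 11110000 → 4-byte char #4 = F0 90 81 95.
Offset 14: leading byte 0xF0 = 11110000 → 4-byte char #5 = F0 A4 AA BC.
Leading byte 0xF0 = 11110000 matches 11110xxx → 4-byte sequence.
Byte 1: 0xF0 = 11110000, payload 000 (3 bits).
Byte 2: 0xA4 = 10100100 (10xxxxxx ✓), payload 100100.
Byte 3: 0xAA = 10101010 (10xxxxxx ✓), payload 101010.
Byte 4: 0xBC = 10111100 (10xxxxxx ✓), payload 111100.
Concatenate: 000100100101010111100 = 0x24ABC (21 bits → U+24ABC).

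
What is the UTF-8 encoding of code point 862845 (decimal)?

F3 92 A9 BD

U+D2A7D = 0xD2A7D = 862845 decimal. In range U+10000–U+10FFFF → 4-byte form: 11110xxx 10xxxxxx 10xxxxxx 10xxxxxx.
Binary (21 bits): 011010010101001111101.
Split 3+6+6+6: 011 | 010010 | 101001 | 111101.
Byte 1: 11110011 = 0xF3.
Byte 2: 10010010 = 0x92.
Byte 3: 10101001 = 0xA9.
Byte 4: 10111101 = 0xBD.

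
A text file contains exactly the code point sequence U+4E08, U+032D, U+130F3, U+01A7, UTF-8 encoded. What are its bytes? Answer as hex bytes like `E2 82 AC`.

E4 B8 88 CC AD F0 93 83 B3 C6 A7

U+4E08: 3-byte form → E4 B8 88.
U+032D: 2-byte form → CC AD.
U+130F3: 4-byte form → F0 93 83 B3.
U+01A7: 2-byte form → C6 A7.
Concatenated (11 bytes): E4 B8 88 CC AD F0 93 83 B3 C6 A7.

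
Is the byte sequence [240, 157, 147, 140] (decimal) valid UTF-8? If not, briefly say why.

valid

Leading byte 0xF0 = 11110000 → 4-byte form.
Continuation bytes 0x9D=10011101, 0x93=10010011, 0x8C=10001100 all match 10xxxxxx.
Decoded value 0x1D4CC is ≥ 0x10000 (shortest form) and not a surrogate.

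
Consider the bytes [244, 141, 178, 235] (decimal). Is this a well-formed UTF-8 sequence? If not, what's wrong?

invalid (non-continuation byte where continuation expected)

Leading byte 0xF4 = 11110100 → 4-byte form.
Byte 4 is 0xEB = 11101011, which is not 10xxxxxx — expected a continuation byte.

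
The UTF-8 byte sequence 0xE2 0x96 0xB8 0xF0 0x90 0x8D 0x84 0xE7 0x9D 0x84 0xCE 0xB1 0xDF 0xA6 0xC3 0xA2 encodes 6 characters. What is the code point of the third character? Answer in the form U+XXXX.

U+7744

Offset 0: leading byte 0xE2 = 11100010 → 3-byte char #1 = E2 96 B8.
Offset 3: leading byte 0xF0 = 11110000 → 4-byte char #2 = F0 90 8D 84.
Offset 7: leading byte 0xE7 = 11100111 → 3-byte char #3 = E7 9D 84.
Leading byte 0xE7 = 11100111 matches 1110xxxx → 3-byte sequence.
Byte 1: 0xE7 = 11100111, payload 0111 (4 bits).
Byte 2: 0x9D = 10011101 (10xxxxxx ✓), payload 011101.
Byte 3: 0x84 = 10000100 (10xxxxxx ✓), payload 000100.
Concatenate: 0111011101000100 = 0x7744 (16 bits → U+7744).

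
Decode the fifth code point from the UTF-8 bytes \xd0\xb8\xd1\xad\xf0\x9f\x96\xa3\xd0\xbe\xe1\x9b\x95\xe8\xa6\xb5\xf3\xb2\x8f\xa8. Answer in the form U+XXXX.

U+16D5

Offset 0: leading byte 0xD0 = 11010000 → 2-byte char #1 = D0 B8.
Offset 2: leading byte 0xD1 = 11010001 → 2-byte char #2 = D1 AD.
Offset 4: leading byte 0xF0 = 11110000 → 4-byte char #3 = F0 9F 96 A3.
Offset 8: leading byte 0xD0 = 11010000 → 2-byte char #4 = D0 BE.
Offset 10: leading byte 0xE1 = 11100001 → 3-byte char #5 = E1 9B 95.
Leading byte 0xE1 = 11100001 matches 1110xxxx → 3-byte sequence.
Byte 1: 0xE1 = 11100001, payload 0001 (4 bits).
Byte 2: 0x9B = 10011011 (10xxxxxx ✓), payload 011011.
Byte 3: 0x95 = 10010101 (10xxxxxx ✓), payload 010101.
Concatenate: 0001011011010101 = 0x16D5 (16 bits → U+16D5).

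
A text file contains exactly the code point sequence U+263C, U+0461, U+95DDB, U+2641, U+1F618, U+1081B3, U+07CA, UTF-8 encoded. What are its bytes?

U+263C: 3-byte form → E2 98 BC.
U+0461: 2-byte form → D1 A1.
U+95DDB: 4-byte form → F2 95 B7 9B.
U+2641: 3-byte form → E2 99 81.
U+1F618: 4-byte form → F0 9F 98 98.
U+1081B3: 4-byte form → F4 88 86 B3.
U+07CA: 2-byte form → DF 8A.
Concatenated (22 bytes): E2 98 BC D1 A1 F2 95 B7 9B E2 99 81 F0 9F 98 98 F4 88 86 B3 DF 8A.

E2 98 BC D1 A1 F2 95 B7 9B E2 99 81 F0 9F 98 98 F4 88 86 B3 DF 8A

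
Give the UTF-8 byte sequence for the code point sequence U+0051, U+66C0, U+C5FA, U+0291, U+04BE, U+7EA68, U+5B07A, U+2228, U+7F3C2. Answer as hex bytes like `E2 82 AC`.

51 E6 9B 80 EC 97 BA CA 91 D2 BE F1 BE A9 A8 F1 9B 81 BA E2 88 A8 F1 BF 8F 82

U+0051: 1-byte form → 51.
U+66C0: 3-byte form → E6 9B 80.
U+C5FA: 3-byte form → EC 97 BA.
U+0291: 2-byte form → CA 91.
U+04BE: 2-byte form → D2 BE.
U+7EA68: 4-byte form → F1 BE A9 A8.
U+5B07A: 4-byte form → F1 9B 81 BA.
U+2228: 3-byte form → E2 88 A8.
U+7F3C2: 4-byte form → F1 BF 8F 82.
Concatenated (26 bytes): 51 E6 9B 80 EC 97 BA CA 91 D2 BE F1 BE A9 A8 F1 9B 81 BA E2 88 A8 F1 BF 8F 82.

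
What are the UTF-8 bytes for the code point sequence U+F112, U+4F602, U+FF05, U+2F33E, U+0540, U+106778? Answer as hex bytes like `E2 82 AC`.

U+F112: 3-byte form → EF 84 92.
U+4F602: 4-byte form → F1 8F 98 82.
U+FF05: 3-byte form → EF BC 85.
U+2F33E: 4-byte form → F0 AF 8C BE.
U+0540: 2-byte form → D5 80.
U+106778: 4-byte form → F4 86 9D B8.
Concatenated (20 bytes): EF 84 92 F1 8F 98 82 EF BC 85 F0 AF 8C BE D5 80 F4 86 9D B8.

EF 84 92 F1 8F 98 82 EF BC 85 F0 AF 8C BE D5 80 F4 86 9D B8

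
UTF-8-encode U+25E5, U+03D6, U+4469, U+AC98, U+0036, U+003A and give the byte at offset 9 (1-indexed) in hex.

0xEA

1-indexed offset 9 is 0-indexed offset 8.
U+25E5 → 3-byte form E2 97 A5 at offsets 0–2.
U+03D6 → 2-byte form CF 96 at offsets 3–4.
U+4469 → 3-byte form E4 91 A9 at offsets 5–7.
U+AC98 → 3-byte form EA B2 98 at offsets 8–10.
Offset 8 falls in char 4's range; it's byte 1 of EA B2 98 = 0xEA.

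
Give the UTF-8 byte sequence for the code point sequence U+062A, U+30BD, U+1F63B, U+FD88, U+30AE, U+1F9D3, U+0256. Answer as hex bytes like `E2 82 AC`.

D8 AA E3 82 BD F0 9F 98 BB EF B6 88 E3 82 AE F0 9F A7 93 C9 96

U+062A: 2-byte form → D8 AA.
U+30BD: 3-byte form → E3 82 BD.
U+1F63B: 4-byte form → F0 9F 98 BB.
U+FD88: 3-byte form → EF B6 88.
U+30AE: 3-byte form → E3 82 AE.
U+1F9D3: 4-byte form → F0 9F A7 93.
U+0256: 2-byte form → C9 96.
Concatenated (21 bytes): D8 AA E3 82 BD F0 9F 98 BB EF B6 88 E3 82 AE F0 9F A7 93 C9 96.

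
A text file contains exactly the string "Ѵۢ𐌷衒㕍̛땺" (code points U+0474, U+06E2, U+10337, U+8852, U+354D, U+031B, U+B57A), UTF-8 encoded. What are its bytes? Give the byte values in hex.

D1 B4 DB A2 F0 90 8C B7 E8 A1 92 E3 95 8D CC 9B EB 95 BA

U+0474: 2-byte form → D1 B4.
U+06E2: 2-byte form → DB A2.
U+10337: 4-byte form → F0 90 8C B7.
U+8852: 3-byte form → E8 A1 92.
U+354D: 3-byte form → E3 95 8D.
U+031B: 2-byte form → CC 9B.
U+B57A: 3-byte form → EB 95 BA.
Concatenated (19 bytes): D1 B4 DB A2 F0 90 8C B7 E8 A1 92 E3 95 8D CC 9B EB 95 BA.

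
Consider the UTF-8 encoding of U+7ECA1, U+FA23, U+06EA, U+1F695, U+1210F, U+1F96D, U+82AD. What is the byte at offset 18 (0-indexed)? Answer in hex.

U+7ECA1 → 4-byte form F1 BE B2 A1 at offsets 0–3.
U+FA23 → 3-byte form EF A8 A3 at offsets 4–6.
U+06EA → 2-byte form DB AA at offsets 7–8.
U+1F695 → 4-byte form F0 9F 9A 95 at offsets 9–12.
U+1210F → 4-byte form F0 92 84 8F at offsets 13–16.
U+1F96D → 4-byte form F0 9F A5 AD at offsets 17–20.
Offset 18 falls in char 6's range; it's byte 2 of F0 9F A5 AD = 0x9F.

0x9F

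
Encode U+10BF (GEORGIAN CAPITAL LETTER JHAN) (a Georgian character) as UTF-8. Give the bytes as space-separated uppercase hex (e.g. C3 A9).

U+10BF = 0x10BF = 4287 decimal. In range U+0800–U+FFFF → 3-byte form: 1110xxxx 10xxxxxx 10xxxxxx.
Binary (16 bits): 0001000010111111.
Split 4+6+6: 0001 | 000010 | 111111.
Byte 1: 11100001 = 0xE1.
Byte 2: 10000010 = 0x82.
Byte 3: 10111111 = 0xBF.

E1 82 BF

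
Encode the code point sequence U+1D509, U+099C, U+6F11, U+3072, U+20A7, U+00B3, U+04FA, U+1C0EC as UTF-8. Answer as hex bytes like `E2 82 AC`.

F0 9D 94 89 E0 A6 9C E6 BC 91 E3 81 B2 E2 82 A7 C2 B3 D3 BA F0 9C 83 AC

U+1D509: 4-byte form → F0 9D 94 89.
U+099C: 3-byte form → E0 A6 9C.
U+6F11: 3-byte form → E6 BC 91.
U+3072: 3-byte form → E3 81 B2.
U+20A7: 3-byte form → E2 82 A7.
U+00B3: 2-byte form → C2 B3.
U+04FA: 2-byte form → D3 BA.
U+1C0EC: 4-byte form → F0 9C 83 AC.
Concatenated (24 bytes): F0 9D 94 89 E0 A6 9C E6 BC 91 E3 81 B2 E2 82 A7 C2 B3 D3 BA F0 9C 83 AC.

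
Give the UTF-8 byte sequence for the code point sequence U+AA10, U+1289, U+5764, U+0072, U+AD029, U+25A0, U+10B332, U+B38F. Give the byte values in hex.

U+AA10: 3-byte form → EA A8 90.
U+1289: 3-byte form → E1 8A 89.
U+5764: 3-byte form → E5 9D A4.
U+0072: 1-byte form → 72.
U+AD029: 4-byte form → F2 AD 80 A9.
U+25A0: 3-byte form → E2 96 A0.
U+10B332: 4-byte form → F4 8B 8C B2.
U+B38F: 3-byte form → EB 8E 8F.
Concatenated (24 bytes): EA A8 90 E1 8A 89 E5 9D A4 72 F2 AD 80 A9 E2 96 A0 F4 8B 8C B2 EB 8E 8F.

EA A8 90 E1 8A 89 E5 9D A4 72 F2 AD 80 A9 E2 96 A0 F4 8B 8C B2 EB 8E 8F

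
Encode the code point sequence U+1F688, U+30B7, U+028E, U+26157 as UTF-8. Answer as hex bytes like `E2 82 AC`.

U+1F688: 4-byte form → F0 9F 9A 88.
U+30B7: 3-byte form → E3 82 B7.
U+028E: 2-byte form → CA 8E.
U+26157: 4-byte form → F0 A6 85 97.
Concatenated (13 bytes): F0 9F 9A 88 E3 82 B7 CA 8E F0 A6 85 97.

F0 9F 9A 88 E3 82 B7 CA 8E F0 A6 85 97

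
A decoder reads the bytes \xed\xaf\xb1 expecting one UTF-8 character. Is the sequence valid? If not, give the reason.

Structurally a 3-byte sequence; payload = 0xDBF1.
But 0xDBF1 is in U+D800–U+DFFF, the surrogate range. Surrogates are not Unicode scalar values and are forbidden in UTF-8.

invalid (encodes a surrogate (U+D800–U+DFFF))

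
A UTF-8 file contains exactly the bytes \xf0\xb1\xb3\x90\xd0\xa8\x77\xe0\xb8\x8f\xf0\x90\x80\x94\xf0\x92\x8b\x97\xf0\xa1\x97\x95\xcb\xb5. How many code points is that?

Byte at offset 0: 0xF0 = 11110000 → 4-byte char (#1). Advance 4.
Byte at offset 4: 0xD0 = 11010000 → 2-byte char (#2). Advance 2.
Byte at offset 6: 0x77 = 01110111 → 1-byte char (#3). Advance 1.
Byte at offset 7: 0xE0 = 11100000 → 3-byte char (#4). Advance 3.
Byte at offset 10: 0xF0 = 11110000 → 4-byte char (#5). Advance 4.
Byte at offset 14: 0xF0 = 11110000 → 4-byte char (#6). Advance 4.
Byte at offset 18: 0xF0 = 11110000 → 4-byte char (#7). Advance 4.
Byte at offset 22: 0xCB = 11001011 → 2-byte char (#8). Advance 2.
Reached end at offset 24 after 8 code points.

8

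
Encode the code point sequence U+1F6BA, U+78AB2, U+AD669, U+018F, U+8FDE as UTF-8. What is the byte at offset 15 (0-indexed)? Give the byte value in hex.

U+1F6BA → 4-byte form F0 9F 9A BA at offsets 0–3.
U+78AB2 → 4-byte form F1 B8 AA B2 at offsets 4–7.
U+AD669 → 4-byte form F2 AD 99 A9 at offsets 8–11.
U+018F → 2-byte form C6 8F at offsets 12–13.
U+8FDE → 3-byte form E8 BF 9E at offsets 14–16.
Offset 15 falls in char 5's range; it's byte 2 of E8 BF 9E = 0xBF.

0xBF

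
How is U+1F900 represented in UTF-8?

F0 9F A4 80

U+1F900 = 0x1F900 = 129280 decimal. In range U+10000–U+10FFFF → 4-byte form: 11110xxx 10xxxxxx 10xxxxxx 10xxxxxx.
Binary (21 bits): 000011111100100000000.
Split 3+6+6+6: 000 | 011111 | 100100 | 000000.
Byte 1: 11110000 = 0xF0.
Byte 2: 10011111 = 0x9F.
Byte 3: 10100100 = 0xA4.
Byte 4: 10000000 = 0x80.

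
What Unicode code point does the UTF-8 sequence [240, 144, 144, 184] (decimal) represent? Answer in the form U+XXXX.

U+10438

Leading byte 0xF0 = 11110000 matches 11110xxx → 4-byte sequence.
Byte 1: 0xF0 = 11110000, payload 000 (3 bits).
Byte 2: 0x90 = 10010000 (10xxxxxx ✓), payload 010000.
Byte 3: 0x90 = 10010000 (10xxxxxx ✓), payload 010000.
Byte 4: 0xB8 = 10111000 (10xxxxxx ✓), payload 111000.
Concatenate: 000010000010000111000 = 0x10438 (21 bits → U+10438).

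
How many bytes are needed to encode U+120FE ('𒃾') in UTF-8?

4

U+120FE = 0x120FE. UTF-8 uses 1 byte below 0x80, 2 below 0x800, 3 below 0x10000, 4 up to 0x10FFFF. 0x120FE is in U+10000–U+10FFFF → 4 bytes.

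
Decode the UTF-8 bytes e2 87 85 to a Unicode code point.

U+21C5

Leading byte 0xE2 = 11100010 matches 1110xxxx → 3-byte sequence.
Byte 1: 0xE2 = 11100010, payload 0010 (4 bits).
Byte 2: 0x87 = 10000111 (10xxxxxx ✓), payload 000111.
Byte 3: 0x85 = 10000101 (10xxxxxx ✓), payload 000101.
Concatenate: 0010000111000101 = 0x21C5 (16 bits → U+21C5).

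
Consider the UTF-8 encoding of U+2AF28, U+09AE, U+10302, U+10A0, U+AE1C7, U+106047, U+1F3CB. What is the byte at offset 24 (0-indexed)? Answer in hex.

U+2AF28 → 4-byte form F0 AA BC A8 at offsets 0–3.
U+09AE → 3-byte form E0 A6 AE at offsets 4–6.
U+10302 → 4-byte form F0 90 8C 82 at offsets 7–10.
U+10A0 → 3-byte form E1 82 A0 at offsets 11–13.
U+AE1C7 → 4-byte form F2 AE 87 87 at offsets 14–17.
U+106047 → 4-byte form F4 86 81 87 at offsets 18–21.
U+1F3CB → 4-byte form F0 9F 8F 8B at offsets 22–25.
Offset 24 falls in char 7's range; it's byte 3 of F0 9F 8F 8B = 0x8F.

0x8F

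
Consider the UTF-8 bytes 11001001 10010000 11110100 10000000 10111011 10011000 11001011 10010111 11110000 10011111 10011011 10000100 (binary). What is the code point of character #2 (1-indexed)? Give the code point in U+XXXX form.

Offset 0: leading byte 0xC9 = 11001001 → 2-byte char #1 = C9 90.
Offset 2: leading byte 0xF4 = 11110100 → 4-byte char #2 = F4 80 BB 98.
Leading byte 0xF4 = 11110100 matches 11110xxx → 4-byte sequence.
Byte 1: 0xF4 = 11110100, payload 100 (3 bits).
Byte 2: 0x80 = 10000000 (10xxxxxx ✓), payload 000000.
Byte 3: 0xBB = 10111011 (10xxxxxx ✓), payload 111011.
Byte 4: 0x98 = 10011000 (10xxxxxx ✓), payload 011000.
Concatenate: 100000000111011011000 = 0x100ED8 (21 bits → U+100ED8).

U+100ED8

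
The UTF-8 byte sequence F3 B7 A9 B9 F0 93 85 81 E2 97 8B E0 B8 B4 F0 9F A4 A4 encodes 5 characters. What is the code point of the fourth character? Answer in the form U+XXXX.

U+0E34

Offset 0: leading byte 0xF3 = 11110011 → 4-byte char #1 = F3 B7 A9 B9.
Offset 4: leading byte 0xF0 = 11110000 → 4-byte char #2 = F0 93 85 81.
Offset 8: leading byte 0xE2 = 11100010 → 3-byte char #3 = E2 97 8B.
Offset 11: leading byte 0xE0 = 11100000 → 3-byte char #4 = E0 B8 B4.
Leading byte 0xE0 = 11100000 matches 1110xxxx → 3-byte sequence.
Byte 1: 0xE0 = 11100000, payload 0000 (4 bits).
Byte 2: 0xB8 = 10111000 (10xxxxxx ✓), payload 111000.
Byte 3: 0xB4 = 10110100 (10xxxxxx ✓), payload 110100.
Concatenate: 0000111000110100 = 0xE34 (16 bits → U+0E34).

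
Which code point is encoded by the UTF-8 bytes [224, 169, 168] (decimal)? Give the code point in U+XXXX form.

Leading byte 0xE0 = 11100000 matches 1110xxxx → 3-byte sequence.
Byte 1: 0xE0 = 11100000, payload 0000 (4 bits).
Byte 2: 0xA9 = 10101001 (10xxxxxx ✓), payload 101001.
Byte 3: 0xA8 = 10101000 (10xxxxxx ✓), payload 101000.
Concatenate: 0000101001101000 = 0xA68 (16 bits → U+0A68).

U+0A68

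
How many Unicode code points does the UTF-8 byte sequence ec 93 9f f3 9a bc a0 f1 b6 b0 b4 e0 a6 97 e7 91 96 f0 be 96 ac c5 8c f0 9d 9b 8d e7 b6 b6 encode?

9

Byte at offset 0: 0xEC = 11101100 → 3-byte char (#1). Advance 3.
Byte at offset 3: 0xF3 = 11110011 → 4-byte char (#2). Advance 4.
Byte at offset 7: 0xF1 = 11110001 → 4-byte char (#3). Advance 4.
Byte at offset 11: 0xE0 = 11100000 → 3-byte char (#4). Advance 3.
Byte at offset 14: 0xE7 = 11100111 → 3-byte char (#5). Advance 3.
Byte at offset 17: 0xF0 = 11110000 → 4-byte char (#6). Advance 4.
Byte at offset 21: 0xC5 = 11000101 → 2-byte char (#7). Advance 2.
Byte at offset 23: 0xF0 = 11110000 → 4-byte char (#8). Advance 4.
Byte at offset 27: 0xE7 = 11100111 → 3-byte char (#9). Advance 3.
Reached end at offset 30 after 9 code points.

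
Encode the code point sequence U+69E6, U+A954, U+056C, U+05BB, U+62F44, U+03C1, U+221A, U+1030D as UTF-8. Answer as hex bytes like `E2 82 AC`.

E6 A7 A6 EA A5 94 D5 AC D6 BB F1 A2 BD 84 CF 81 E2 88 9A F0 90 8C 8D

U+69E6: 3-byte form → E6 A7 A6.
U+A954: 3-byte form → EA A5 94.
U+056C: 2-byte form → D5 AC.
U+05BB: 2-byte form → D6 BB.
U+62F44: 4-byte form → F1 A2 BD 84.
U+03C1: 2-byte form → CF 81.
U+221A: 3-byte form → E2 88 9A.
U+1030D: 4-byte form → F0 90 8C 8D.
Concatenated (23 bytes): E6 A7 A6 EA A5 94 D5 AC D6 BB F1 A2 BD 84 CF 81 E2 88 9A F0 90 8C 8D.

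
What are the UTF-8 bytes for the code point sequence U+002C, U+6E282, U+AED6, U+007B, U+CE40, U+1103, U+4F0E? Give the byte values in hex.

U+002C: 1-byte form → 2C.
U+6E282: 4-byte form → F1 AE 8A 82.
U+AED6: 3-byte form → EA BB 96.
U+007B: 1-byte form → 7B.
U+CE40: 3-byte form → EC B9 80.
U+1103: 3-byte form → E1 84 83.
U+4F0E: 3-byte form → E4 BC 8E.
Concatenated (18 bytes): 2C F1 AE 8A 82 EA BB 96 7B EC B9 80 E1 84 83 E4 BC 8E.

2C F1 AE 8A 82 EA BB 96 7B EC B9 80 E1 84 83 E4 BC 8E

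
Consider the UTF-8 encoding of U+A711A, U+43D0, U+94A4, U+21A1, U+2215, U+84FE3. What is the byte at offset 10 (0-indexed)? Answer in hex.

U+A711A → 4-byte form F2 A7 84 9A at offsets 0–3.
U+43D0 → 3-byte form E4 8F 90 at offsets 4–6.
U+94A4 → 3-byte form E9 92 A4 at offsets 7–9.
U+21A1 → 3-byte form E2 86 A1 at offsets 10–12.
Offset 10 falls in char 4's range; it's byte 1 of E2 86 A1 = 0xE2.

0xE2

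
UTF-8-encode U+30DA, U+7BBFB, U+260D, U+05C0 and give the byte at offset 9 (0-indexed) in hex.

0x8D

U+30DA → 3-byte form E3 83 9A at offsets 0–2.
U+7BBFB → 4-byte form F1 BB AF BB at offsets 3–6.
U+260D → 3-byte form E2 98 8D at offsets 7–9.
Offset 9 falls in char 3's range; it's byte 3 of E2 98 8D = 0x8D.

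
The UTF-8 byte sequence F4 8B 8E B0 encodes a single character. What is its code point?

Leading byte 0xF4 = 11110100 matches 11110xxx → 4-byte sequence.
Byte 1: 0xF4 = 11110100, payload 100 (3 bits).
Byte 2: 0x8B = 10001011 (10xxxxxx ✓), payload 001011.
Byte 3: 0x8E = 10001110 (10xxxxxx ✓), payload 001110.
Byte 4: 0xB0 = 10110000 (10xxxxxx ✓), payload 110000.
Concatenate: 100001011001110110000 = 0x10B3B0 (21 bits → U+10B3B0).

U+10B3B0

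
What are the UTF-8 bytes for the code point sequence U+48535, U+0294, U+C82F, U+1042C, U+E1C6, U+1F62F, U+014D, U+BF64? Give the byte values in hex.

F1 88 94 B5 CA 94 EC A0 AF F0 90 90 AC EE 87 86 F0 9F 98 AF C5 8D EB BD A4

U+48535: 4-byte form → F1 88 94 B5.
U+0294: 2-byte form → CA 94.
U+C82F: 3-byte form → EC A0 AF.
U+1042C: 4-byte form → F0 90 90 AC.
U+E1C6: 3-byte form → EE 87 86.
U+1F62F: 4-byte form → F0 9F 98 AF.
U+014D: 2-byte form → C5 8D.
U+BF64: 3-byte form → EB BD A4.
Concatenated (25 bytes): F1 88 94 B5 CA 94 EC A0 AF F0 90 90 AC EE 87 86 F0 9F 98 AF C5 8D EB BD A4.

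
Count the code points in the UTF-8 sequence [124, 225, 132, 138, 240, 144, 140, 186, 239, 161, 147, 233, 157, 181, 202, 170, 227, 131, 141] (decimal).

7

Byte at offset 0: 0x7C = 01111100 → 1-byte char (#1). Advance 1.
Byte at offset 1: 0xE1 = 11100001 → 3-byte char (#2). Advance 3.
Byte at offset 4: 0xF0 = 11110000 → 4-byte char (#3). Advance 4.
Byte at offset 8: 0xEF = 11101111 → 3-byte char (#4). Advance 3.
Byte at offset 11: 0xE9 = 11101001 → 3-byte char (#5). Advance 3.
Byte at offset 14: 0xCA = 11001010 → 2-byte char (#6). Advance 2.
Byte at offset 16: 0xE3 = 11100011 → 3-byte char (#7). Advance 3.
Reached end at offset 19 after 7 code points.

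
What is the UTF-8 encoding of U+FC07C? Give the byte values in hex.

U+FC07C = 0xFC07C = 1032316 decimal. In range U+10000–U+10FFFF → 4-byte form: 11110xxx 10xxxxxx 10xxxxxx 10xxxxxx.
Binary (21 bits): 011111100000001111100.
Split 3+6+6+6: 011 | 111100 | 000001 | 111100.
Byte 1: 11110011 = 0xF3.
Byte 2: 10111100 = 0xBC.
Byte 3: 10000001 = 0x81.
Byte 4: 10111100 = 0xBC.

F3 BC 81 BC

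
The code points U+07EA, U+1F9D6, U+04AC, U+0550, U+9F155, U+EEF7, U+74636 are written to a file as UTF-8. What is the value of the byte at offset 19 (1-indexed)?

0xB4

1-indexed offset 19 is 0-indexed offset 18.
U+07EA → 2-byte form DF AA at offsets 0–1.
U+1F9D6 → 4-byte form F0 9F A7 96 at offsets 2–5.
U+04AC → 2-byte form D2 AC at offsets 6–7.
U+0550 → 2-byte form D5 90 at offsets 8–9.
U+9F155 → 4-byte form F2 9F 85 95 at offsets 10–13.
U+EEF7 → 3-byte form EE BB B7 at offsets 14–16.
U+74636 → 4-byte form F1 B4 98 B6 at offsets 17–20.
Offset 18 falls in char 7's range; it's byte 2 of F1 B4 98 B6 = 0xB4.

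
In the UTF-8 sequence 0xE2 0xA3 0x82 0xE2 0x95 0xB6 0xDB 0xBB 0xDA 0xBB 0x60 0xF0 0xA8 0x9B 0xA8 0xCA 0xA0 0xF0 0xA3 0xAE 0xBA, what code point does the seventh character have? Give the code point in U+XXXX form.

Offset 0: leading byte 0xE2 = 11100010 → 3-byte char #1 = E2 A3 82.
Offset 3: leading byte 0xE2 = 11100010 → 3-byte char #2 = E2 95 B6.
Offset 6: leading byte 0xDB = 11011011 → 2-byte char #3 = DB BB.
Offset 8: leading byte 0xDA = 11011010 → 2-byte char #4 = DA BB.
Offset 10: leading byte 0x60 = 01100000 → 1-byte char #5 = 60.
Offset 11: leading byte 0xF0 = 11110000 → 4-byte char #6 = F0 A8 9B A8.
Offset 15: leading byte 0xCA = 11001010 → 2-byte char #7 = CA A0.
Leading byte 0xCA = 11001010 matches 110xxxxx → 2-byte sequence.
Byte 1: 0xCA = 11001010, payload 01010 (5 bits).
Byte 2: 0xA0 = 10100000 (10xxxxxx ✓), payload 100000.
Concatenate: 01010100000 = 0x2A0 (11 bits → U+02A0).

U+02A0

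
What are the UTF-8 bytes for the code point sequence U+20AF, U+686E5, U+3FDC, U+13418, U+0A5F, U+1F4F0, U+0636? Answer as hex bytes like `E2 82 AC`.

E2 82 AF F1 A8 9B A5 E3 BF 9C F0 93 90 98 E0 A9 9F F0 9F 93 B0 D8 B6

U+20AF: 3-byte form → E2 82 AF.
U+686E5: 4-byte form → F1 A8 9B A5.
U+3FDC: 3-byte form → E3 BF 9C.
U+13418: 4-byte form → F0 93 90 98.
U+0A5F: 3-byte form → E0 A9 9F.
U+1F4F0: 4-byte form → F0 9F 93 B0.
U+0636: 2-byte form → D8 B6.
Concatenated (23 bytes): E2 82 AF F1 A8 9B A5 E3 BF 9C F0 93 90 98 E0 A9 9F F0 9F 93 B0 D8 B6.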